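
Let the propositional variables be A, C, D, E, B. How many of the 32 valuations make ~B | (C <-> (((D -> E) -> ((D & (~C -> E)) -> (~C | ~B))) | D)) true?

24

Initial set: {(~B | (C <-> (((D -> E) -> ((D & (~C -> E)) -> (~C | ~B))) | D)))}.
(~B | (C <-> (((D -> E) -> ((D & (~C -> E)) -> (~C | ~B))) | D))): β-rule — branch into ~B  //  (C <-> (((D -> E) -> ((D & (~C -> E)) -> (~C | ~B))) | D)).
  branch 1 (add ~B):
    ○ open, literals {B=0}.
  branch 2 (add (C <-> (((D -> E) -> ((D & (~C -> E)) -> (~C | ~B))) | D))):
    (C <-> (((D -> E) -> ((D & (~C -> E)) -> (~C | ~B))) | D)): β-rule — branch into C, (((D -> E) -> ((D & (~C -> E)) -> (~C | ~B))) | D)  //  ~C, ~(((D -> E) -> ((D & (~C -> E)) -> (~C | ~B))) | D).
      branch 2.1 (add C, (((D -> E) -> ((D & (~C -> E)) -> (~C | ~B))) | D)):
        (((D -> E) -> ((D & (~C -> E)) -> (~C | ~B))) | D): β-rule — branch into ((D -> E) -> ((D & (~C -> E)) -> (~C | ~B)))  //  D.
          branch 2.1.1 (add ((D -> E) -> ((D & (~C -> E)) -> (~C | ~B)))):
            ((D -> E) -> ((D & (~C -> E)) -> (~C | ~B))): β-rule — branch into ~(D -> E)  //  ((D & (~C -> E)) -> (~C | ~B)).
              branch 2.1.1.1 (add ~(D -> E)):
                ~(D -> E): α-rule — add D, ~E.
                ○ open, literals {C=1, D=1, E=0}.
              branch 2.1.1.2 (add ((D & (~C -> E)) -> (~C | ~B))):
                ((D & (~C -> E)) -> (~C | ~B)): β-rule — branch into ~(D & (~C -> E))  //  (~C | ~B).
                  branch 2.1.1.2.1 (add ~(D & (~C -> E))):
                    ~(D & (~C -> E)): β-rule — branch into ~D  //  ~(~C -> E).
                      branch 2.1.1.2.1.1 (add ~D):
                        ○ open, literals {C=1, D=0}.
                      branch 2.1.1.2.1.2 (add ~(~C -> E)):
                        ~(~C -> E): α-rule — add ~C, ~E.
                        × closes — contains both C and ~C.
                  branch 2.1.1.2.2 (add (~C | ~B)):
                    (~C | ~B): β-rule — branch into ~C  //  ~B.
                      branch 2.1.1.2.2.1 (add ~C):
                        × closes — contains both C and ~C.
                      branch 2.1.1.2.2.2 (add ~B):
                        ○ open, literals {B=0, C=1}.
          branch 2.1.2 (add D):
            ○ open, literals {C=1, D=1}.
      branch 2.2 (add ~C, ~(((D -> E) -> ((D & (~C -> E)) -> (~C | ~B))) | D)):
        ~(((D -> E) -> ((D & (~C -> E)) -> (~C | ~B))) | D): α-rule — add ~((D -> E) -> ((D & (~C -> E)) -> (~C | ~B))), ~D.
        ~((D -> E) -> ((D & (~C -> E)) -> (~C | ~B))): α-rule — add (D -> E), ~((D & (~C -> E)) -> (~C | ~B)).
        ~((D & (~C -> E)) -> (~C | ~B)): α-rule — add (D & (~C -> E)), ~(~C | ~B).
        (D & (~C -> E)): α-rule — add D, (~C -> E).
        × closes — contains both D and ~D.
3 branches closed, 5 open.
Each open branch fixes some atoms; the unmentioned ones are free. Counting distinct full assignments: branch {B=0} (A, C, D, E) contributes 16 new; branch {C=1, D=1, E=0} (A, B) contributes 2 new; branch {C=1, D=0} (A, E, B) contributes 4 new; branch {B=0, C=1} (A, D, E) contributes 0 new; branch {C=1, D=1} (A, E, B) contributes 2 new. Total: 24.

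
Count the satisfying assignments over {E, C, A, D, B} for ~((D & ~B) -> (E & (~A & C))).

7

Initial set: {~((D & ~B) -> (E & (~A & C)))}.
~((D & ~B) -> (E & (~A & C))): α-rule — add (D & ~B), ~(E & (~A & C)).
(D & ~B): α-rule — add D, ~B.
~(E & (~A & C)): β-rule — branch into ~E  //  ~(~A & C).
  branch 1 (add ~E):
    ○ open, literals {B=0, D=1, E=0}.
  branch 2 (add ~(~A & C)):
    ~(~A & C): β-rule — branch into ~~A  //  ~C.
      branch 2.1 (add ~~A):
        ○ open, literals {A=1, B=0, D=1}.
      branch 2.2 (add ~C):
        ○ open, literals {B=0, C=0, D=1}.
0 branches closed, 3 open.
Each open branch fixes some atoms; the unmentioned ones are free. Counting distinct full assignments: branch {B=0, D=1, E=0} (C, A) contributes 4 new; branch {A=1, B=0, D=1} (E, C) contributes 2 new; branch {B=0, C=0, D=1} (E, A) contributes 1 new. Total: 7.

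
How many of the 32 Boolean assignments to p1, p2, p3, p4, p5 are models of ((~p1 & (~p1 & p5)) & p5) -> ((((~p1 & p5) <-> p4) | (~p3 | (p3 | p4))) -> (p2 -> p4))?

30

Initial set: {(((~p1 & (~p1 & p5)) & p5) -> ((((~p1 & p5) <-> p4) | (~p3 | (p3 | p4))) -> (p2 -> p4)))}.
(((~p1 & (~p1 & p5)) & p5) -> ((((~p1 & p5) <-> p4) | (~p3 | (p3 | p4))) -> (p2 -> p4))): β-rule — branch into ~((~p1 & (~p1 & p5)) & p5)  //  ((((~p1 & p5) <-> p4) | (~p3 | (p3 | p4))) -> (p2 -> p4)).
  branch 1 (add ~((~p1 & (~p1 & p5)) & p5)):
    ~((~p1 & (~p1 & p5)) & p5): β-rule — branch into ~(~p1 & (~p1 & p5))  //  ~p5.
      branch 1.1 (add ~(~p1 & (~p1 & p5))):
        ~(~p1 & (~p1 & p5)): β-rule — branch into ~~p1  //  ~(~p1 & p5).
          branch 1.1.1 (add ~~p1):
            ○ open, literals {p1=1}.
          branch 1.1.2 (add ~(~p1 & p5)):
            ~(~p1 & p5): β-rule — branch into ~~p1  //  ~p5.
              branch 1.1.2.1 (add ~~p1):
                ○ open, literals {p1=1}.
              branch 1.1.2.2 (add ~p5):
                ○ open, literals {p5=0}.
      branch 1.2 (add ~p5):
        ○ open, literals {p5=0}.
  branch 2 (add ((((~p1 & p5) <-> p4) | (~p3 | (p3 | p4))) -> (p2 -> p4))):
    ((((~p1 & p5) <-> p4) | (~p3 | (p3 | p4))) -> (p2 -> p4)): β-rule — branch into ~(((~p1 & p5) <-> p4) | (~p3 | (p3 | p4)))  //  (p2 -> p4).
      branch 2.1 (add ~(((~p1 & p5) <-> p4) | (~p3 | (p3 | p4)))):
        ~(((~p1 & p5) <-> p4) | (~p3 | (p3 | p4))): α-rule — add ~((~p1 & p5) <-> p4), ~(~p3 | (p3 | p4)).
        ~(~p3 | (p3 | p4)): α-rule — add ~~p3, ~(p3 | p4).
        ~(p3 | p4): α-rule — add ~p3, ~p4.
        × closes — contains both p3 and ~p3.
      branch 2.2 (add (p2 -> p4)):
        (p2 -> p4): β-rule — branch into ~p2  //  p4.
          branch 2.2.1 (add ~p2):
            ○ open, literals {p2=0}.
          branch 2.2.2 (add p4):
            ○ open, literals {p4=1}.
1 branch closed, 6 open.
Each open branch fixes some atoms; the unmentioned ones are free. Counting distinct full assignments: branch {p1=1} (p2, p3, p4, p5) contributes 16 new; branch {p1=1} (p2, p3, p4, p5) contributes 0 new; branch {p5=0} (p1, p2, p3, p4) contributes 8 new; branch {p5=0} (p1, p2, p3, p4) contributes 0 new; branch {p2=0} (p1, p3, p4, p5) contributes 4 new; branch {p4=1} (p1, p2, p3, p5) contributes 2 new. Total: 30.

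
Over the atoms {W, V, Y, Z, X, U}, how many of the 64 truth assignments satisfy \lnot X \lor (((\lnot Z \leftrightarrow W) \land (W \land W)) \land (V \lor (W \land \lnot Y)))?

38

Initial set: {(\lnot X \lor (((\lnot Z \leftrightarrow W) \land (W \land W)) \land (V \lor (W \land \lnot Y))))}.
(\lnot X \lor (((\lnot Z \leftrightarrow W) \land (W \land W)) \land (V \lor (W \land \lnot Y)))): β-rule — branch into \lnot X  //  (((\lnot Z \leftrightarrow W) \land (W \land W)) \land (V \lor (W \land \lnot Y))).
  branch 1 (add \lnot X):
    ○ open, literals {X=F}.
  branch 2 (add (((\lnot Z \leftrightarrow W) \land (W \land W)) \land (V \lor (W \land \lnot Y)))):
    (((\lnot Z \leftrightarrow W) \land (W \land W)) \land (V \lor (W \land \lnot Y))): α-rule — add ((\lnot Z \leftrightarrow W) \land (W \land W)), (V \lor (W \land \lnot Y)).
    ((\lnot Z \leftrightarrow W) \land (W \land W)): α-rule — add (\lnot Z \leftrightarrow W), (W \land W).
    (W \land W): α-rule — add W, W.
    (V \lor (W \land \lnot Y)): β-rule — branch into V  //  (W \land \lnot Y).
      branch 2.1 (add V):
        (\lnot Z \leftrightarrow W): β-rule — branch into \lnot Z, W  //  \lnot \lnot Z, \lnot W.
          branch 2.1.1 (add \lnot Z, W):
            ○ open, literals {V=T, W=T, Z=F}.
          branch 2.1.2 (add \lnot \lnot Z, \lnot W):
            × closes — contains both W and \lnot W.
      branch 2.2 (add (W \land \lnot Y)):
        (W \land \lnot Y): α-rule — add W, \lnot Y.
        (\lnot Z \leftrightarrow W): β-rule — branch into \lnot Z, W  //  \lnot \lnot Z, \lnot W.
          branch 2.2.1 (add \lnot Z, W):
            ○ open, literals {W=T, Y=F, Z=F}.
          branch 2.2.2 (add \lnot \lnot Z, \lnot W):
            × closes — contains both W and \lnot W.
2 branches closed, 3 open.
Each open branch fixes some atoms; the unmentioned ones are free. Counting distinct full assignments: branch {X=F} (W, V, Y, Z, U) contributes 32 new; branch {V=T, W=T, Z=F} (Y, X, U) contributes 4 new; branch {W=T, Y=F, Z=F} (V, X, U) contributes 2 new. Total: 38.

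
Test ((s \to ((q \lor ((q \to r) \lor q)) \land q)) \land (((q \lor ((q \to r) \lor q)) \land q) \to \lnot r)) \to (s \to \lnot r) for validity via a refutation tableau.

Assume the negation and expand:
Initial set: {F (((s \to ((q \lor ((q \to r) \lor q)) \land q)) \land (((q \lor ((q \to r) \lor q)) \land q) \to \lnot r)) \to (s \to \lnot r))}.
F (((s \to ((q \lor ((q \to r) \lor q)) \land q)) \land (((q \lor ((q \to r) \lor q)) \land q) \to \lnot r)) \to (s \to \lnot r)): α-rule — add T ((s \to ((q \lor ((q \to r) \lor q)) \land q)) \land (((q \lor ((q \to r) \lor q)) \land q) \to \lnot r)), F (s \to \lnot r).
T ((s \to ((q \lor ((q \to r) \lor q)) \land q)) \land (((q \lor ((q \to r) \lor q)) \land q) \to \lnot r)): α-rule — add T (s \to ((q \lor ((q \to r) \lor q)) \land q)), T (((q \lor ((q \to r) \lor q)) \land q) \to \lnot r).
F (s \to \lnot r): α-rule — add T s, F \lnot r.
T (s \to ((q \lor ((q \to r) \lor q)) \land q)): β-rule — branch into F s  //  T ((q \lor ((q \to r) \lor q)) \land q).
  branch 1 (add F s):
    × closes — contains both s and \lnot s.
  branch 2 (add T ((q \lor ((q \to r) \lor q)) \land q)):
    T ((q \lor ((q \to r) \lor q)) \land q): α-rule — add T (q \lor ((q \to r) \lor q)), T q.
    T (((q \lor ((q \to r) \lor q)) \land q) \to \lnot r): β-rule — branch into F ((q \lor ((q \to r) \lor q)) \land q)  //  T \lnot r.
      branch 2.1 (add F ((q \lor ((q \to r) \lor q)) \land q)):
        T (q \lor ((q \to r) \lor q)): β-rule — branch into T q  //  T ((q \to r) \lor q).
          branch 2.1.1 (add T q):
            F ((q \lor ((q \to r) \lor q)) \land q): β-rule — branch into F (q \lor ((q \to r) \lor q))  //  F q.
              branch 2.1.1.1 (add F (q \lor ((q \to r) \lor q))):
                F (q \lor ((q \to r) \lor q)): α-rule — add F q, F ((q \to r) \lor q).
                × closes — contains both q and \lnot q.
              branch 2.1.1.2 (add F q):
                × closes — contains both q and \lnot q.
          branch 2.1.2 (add T ((q \to r) \lor q)):
            F ((q \lor ((q \to r) \lor q)) \land q): β-rule — branch into F (q \lor ((q \to r) \lor q))  //  F q.
              branch 2.1.2.1 (add F (q \lor ((q \to r) \lor q))):
                F (q \lor ((q \to r) \lor q)): α-rule — add F q, F ((q \to r) \lor q).
                × closes — contains both q and \lnot q.
              branch 2.1.2.2 (add F q):
                × closes — contains both q and \lnot q.
      branch 2.2 (add T \lnot r):
        × closes — contains both r and \lnot r.
All 6 branches close.
Every branch closed, so the negation is unsatisfiable and the formula is valid.

Valid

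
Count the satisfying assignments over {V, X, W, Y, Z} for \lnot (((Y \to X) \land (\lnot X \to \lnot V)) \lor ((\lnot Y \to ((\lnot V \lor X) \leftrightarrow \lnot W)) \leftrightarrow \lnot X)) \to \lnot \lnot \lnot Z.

Initial set: {T (\lnot (((Y \to X) \land (\lnot X \to \lnot V)) \lor ((\lnot Y \to ((\lnot V \lor X) \leftrightarrow \lnot W)) \leftrightarrow \lnot X)) \to \lnot \lnot \lnot Z)}.
T (\lnot (((Y \to X) \land (\lnot X \to \lnot V)) \lor ((\lnot Y \to ((\lnot V \lor X) \leftrightarrow \lnot W)) \leftrightarrow \lnot X)) \to \lnot \lnot \lnot Z): β-rule — branch into F \lnot (((Y \to X) \land (\lnot X \to \lnot V)) \lor ((\lnot Y \to ((\lnot V \lor X) \leftrightarrow \lnot W)) \leftrightarrow \lnot X))  //  T \lnot \lnot \lnot Z.
  branch 1 (add F \lnot (((Y \to X) \land (\lnot X \to \lnot V)) \lor ((\lnot Y \to ((\lnot V \lor X) \leftrightarrow \lnot W)) \leftrightarrow \lnot X))):
    F \lnot (((Y \to X) \land (\lnot X \to \lnot V)) \lor ((\lnot Y \to ((\lnot V \lor X) \leftrightarrow \lnot W)) \leftrightarrow \lnot X)): β-rule — branch into T ((Y \to X) \land (\lnot X \to \lnot V))  //  T ((\lnot Y \to ((\lnot V \lor X) \leftrightarrow \lnot W)) \leftrightarrow \lnot X).
      branch 1.1 (add T ((Y \to X) \land (\lnot X \to \lnot V))):
        T ((Y \to X) \land (\lnot X \to \lnot V)): α-rule — add T (Y \to X), T (\lnot X \to \lnot V).
        T (Y \to X): β-rule — branch into F Y  //  T X.
          branch 1.1.1 (add F Y):
            T (\lnot X \to \lnot V): β-rule — branch into F \lnot X  //  T \lnot V.
              branch 1.1.1.1 (add F \lnot X):
                ○ open, literals {X=T, Y=F}.
              branch 1.1.1.2 (add T \lnot V):
                ○ open, literals {V=F, Y=F}.
          branch 1.1.2 (add T X):
            T (\lnot X \to \lnot V): β-rule — branch into F \lnot X  //  T \lnot V.
              branch 1.1.2.1 (add F \lnot X):
                ○ open, literals {X=T}.
              branch 1.1.2.2 (add T \lnot V):
                ○ open, literals {V=F, X=T}.
      branch 1.2 (add T ((\lnot Y \to ((\lnot V \lor X) \leftrightarrow \lnot W)) \leftrightarrow \lnot X)):
        T ((\lnot Y \to ((\lnot V \lor X) \leftrightarrow \lnot W)) \leftrightarrow \lnot X): β-rule — branch into T (\lnot Y \to ((\lnot V \lor X) \leftrightarrow \lnot W)), T \lnot X  //  F (\lnot Y \to ((\lnot V \lor X) \leftrightarrow \lnot W)), F \lnot X.
          branch 1.2.1 (add T (\lnot Y \to ((\lnot V \lor X) \leftrightarrow \lnot W)), T \lnot X):
            T (\lnot Y \to ((\lnot V \lor X) \leftrightarrow \lnot W)): β-rule — branch into F \lnot Y  //  T ((\lnot V \lor X) \leftrightarrow \lnot W).
              branch 1.2.1.1 (add F \lnot Y):
                ○ open, literals {X=F, Y=T}.
              branch 1.2.1.2 (add T ((\lnot V \lor X) \leftrightarrow \lnot W)):
                T ((\lnot V \lor X) \leftrightarrow \lnot W): β-rule — branch into T (\lnot V \lor X), T \lnot W  //  F (\lnot V \lor X), F \lnot W.
                  branch 1.2.1.2.1 (add T (\lnot V \lor X), T \lnot W):
                    T (\lnot V \lor X): β-rule — branch into T \lnot V  //  T X.
                      branch 1.2.1.2.1.1 (add T \lnot V):
                        ○ open, literals {V=F, W=F, X=F}.
                      branch 1.2.1.2.1.2 (add T X):
                        × closes — contains both X and \lnot X.
                  branch 1.2.1.2.2 (add F (\lnot V \lor X), F \lnot W):
                    F (\lnot V \lor X): α-rule — add F \lnot V, F X.
                    ○ open, literals {V=T, W=T, X=F}.
          branch 1.2.2 (add F (\lnot Y \to ((\lnot V \lor X) \leftrightarrow \lnot W)), F \lnot X):
            F (\lnot Y \to ((\lnot V \lor X) \leftrightarrow \lnot W)): α-rule — add T \lnot Y, F ((\lnot V \lor X) \leftrightarrow \lnot W).
            F ((\lnot V \lor X) \leftrightarrow \lnot W): β-rule — branch into T (\lnot V \lor X), F \lnot W  //  F (\lnot V \lor X), T \lnot W.
              branch 1.2.2.1 (add T (\lnot V \lor X), F \lnot W):
                T (\lnot V \lor X): β-rule — branch into T \lnot V  //  T X.
                  branch 1.2.2.1.1 (add T \lnot V):
                    ○ open, literals {V=F, W=T, X=T, Y=F}.
                  branch 1.2.2.1.2 (add T X):
                    ○ open, literals {W=T, X=T, Y=F}.
              branch 1.2.2.2 (add F (\lnot V \lor X), T \lnot W):
                F (\lnot V \lor X): α-rule — add F \lnot V, F X.
                × closes — contains both X and \lnot X.
  branch 2 (add T \lnot \lnot \lnot Z):
    T \lnot \lnot \lnot Z: drop double negation, giving T \lnot Z.
    ○ open, literals {Z=F}.
2 branches closed, 10 open.
Each open branch fixes some atoms; the unmentioned ones are free. Counting distinct full assignments: branch {X=T, Y=F} (V, W, Z) contributes 8 new; branch {V=F, Y=F} (X, W, Z) contributes 4 new; branch {X=T} (V, W, Y, Z) contributes 8 new; branch {V=F, X=T} (W, Y, Z) contributes 0 new; branch {X=F, Y=T} (V, W, Z) contributes 8 new; branch {V=F, W=F, X=F} (Y, Z) contributes 0 new; branch {V=T, W=T, X=F} (Y, Z) contributes 2 new; branch {V=F, W=T, X=T, Y=F} (Z) contributes 0 new; branch {W=T, X=T, Y=F} (V, Z) contributes 0 new; branch {Z=F} (V, X, W, Y) contributes 1 new. Total: 31.

31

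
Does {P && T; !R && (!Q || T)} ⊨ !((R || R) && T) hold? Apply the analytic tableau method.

Initial set: {T (P && T); T (!R && (!Q || T)); F !((R || R) && T)}.
T (P && T): α-rule — add T P, T T.
T (!R && (!Q || T)): α-rule — add T !R, T (!Q || T).
F !((R || R) && T): α-rule — add T (R || R), T T.
T (!Q || T): β-rule — branch into T !Q  //  T T.
  branch 1 (add T !Q):
    T (R || R): β-rule — branch into T R  //  T R.
      branch 1.1 (add T R):
        × closes — contains both R and !R.
      branch 1.2 (add T R):
        × closes — contains both R and !R.
  branch 2 (add T T):
    T (R || R): β-rule — branch into T R  //  T R.
      branch 2.1 (add T R):
        × closes — contains both R and !R.
      branch 2.2 (add T R):
        × closes — contains both R and !R.
All 4 branches close.
Every branch closed, so the premises entail the conclusion.

Yes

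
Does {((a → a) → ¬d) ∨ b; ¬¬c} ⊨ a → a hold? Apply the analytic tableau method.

Initial set: {(((a → a) → ¬d) ∨ b); ¬¬c; ¬(a → a)}.
¬¬c: drop double negation, giving c.
¬(a → a): α-rule — add a, ¬a.
× closes — contains both a and ¬a.
All 1 branch closes.
Every branch closed, so the premises entail the conclusion.

Yes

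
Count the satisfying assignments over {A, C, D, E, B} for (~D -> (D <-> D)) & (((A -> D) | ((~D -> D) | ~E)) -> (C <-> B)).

Initial set: {((~D -> (D <-> D)) & (((A -> D) | ((~D -> D) | ~E)) -> (C <-> B)))}.
((~D -> (D <-> D)) & (((A -> D) | ((~D -> D) | ~E)) -> (C <-> B))): α-rule — add (~D -> (D <-> D)), (((A -> D) | ((~D -> D) | ~E)) -> (C <-> B)).
(~D -> (D <-> D)): β-rule — branch into ~~D  //  (D <-> D).
  branch 1 (add ~~D):
    (((A -> D) | ((~D -> D) | ~E)) -> (C <-> B)): β-rule — branch into ~((A -> D) | ((~D -> D) | ~E))  //  (C <-> B).
      branch 1.1 (add ~((A -> D) | ((~D -> D) | ~E))):
        ~((A -> D) | ((~D -> D) | ~E)): α-rule — add ~(A -> D), ~((~D -> D) | ~E).
        ~(A -> D): α-rule — add A, ~D.
        × closes — contains both D and ~D.
      branch 1.2 (add (C <-> B)):
        (C <-> B): β-rule — branch into C, B  //  ~C, ~B.
          branch 1.2.1 (add C, B):
            ○ open, literals {B=T, C=T, D=T}.
          branch 1.2.2 (add ~C, ~B):
            ○ open, literals {B=F, C=F, D=T}.
  branch 2 (add (D <-> D)):
    (((A -> D) | ((~D -> D) | ~E)) -> (C <-> B)): β-rule — branch into ~((A -> D) | ((~D -> D) | ~E))  //  (C <-> B).
      branch 2.1 (add ~((A -> D) | ((~D -> D) | ~E))):
        ~((A -> D) | ((~D -> D) | ~E)): α-rule — add ~(A -> D), ~((~D -> D) | ~E).
        ~(A -> D): α-rule — add A, ~D.
        ~((~D -> D) | ~E): α-rule — add ~(~D -> D), ~~E.
        ~(~D -> D): α-rule — add ~D, ~D.
        (D <-> D): β-rule — branch into D, D  //  ~D, ~D.
          branch 2.1.1 (add D, D):
            × closes — contains both D and ~D.
          branch 2.1.2 (add ~D, ~D):
            ○ open, literals {A=T, D=F, E=T}.
      branch 2.2 (add (C <-> B)):
        (D <-> D): β-rule — branch into D, D  //  ~D, ~D.
          branch 2.2.1 (add D, D):
            (C <-> B): β-rule — branch into C, B  //  ~C, ~B.
              branch 2.2.1.1 (add C, B):
                ○ open, literals {B=T, C=T, D=T}.
              branch 2.2.1.2 (add ~C, ~B):
                ○ open, literals {B=F, C=F, D=T}.
          branch 2.2.2 (add ~D, ~D):
            (C <-> B): β-rule — branch into C, B  //  ~C, ~B.
              branch 2.2.2.1 (add C, B):
                ○ open, literals {B=T, C=T, D=F}.
              branch 2.2.2.2 (add ~C, ~B):
                ○ open, literals {B=F, C=F, D=F}.
2 branches closed, 7 open.
Each open branch fixes some atoms; the unmentioned ones are free. Counting distinct full assignments: branch {B=T, C=T, D=T} (A, E) contributes 4 new; branch {B=F, C=F, D=T} (A, E) contributes 4 new; branch {A=T, D=F, E=T} (C, B) contributes 4 new; branch {B=T, C=T, D=T} (A, E) contributes 0 new; branch {B=F, C=F, D=T} (A, E) contributes 0 new; branch {B=T, C=T, D=F} (A, E) contributes 3 new; branch {B=F, C=F, D=F} (A, E) contributes 3 new. Total: 18.

18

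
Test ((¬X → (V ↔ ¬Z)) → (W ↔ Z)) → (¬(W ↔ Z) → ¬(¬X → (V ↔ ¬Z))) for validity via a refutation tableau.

Valid

Assume the negation and expand:
Initial set: {¬(((¬X → (V ↔ ¬Z)) → (W ↔ Z)) → (¬(W ↔ Z) → ¬(¬X → (V ↔ ¬Z))))}.
¬(((¬X → (V ↔ ¬Z)) → (W ↔ Z)) → (¬(W ↔ Z) → ¬(¬X → (V ↔ ¬Z)))): α-rule — add ((¬X → (V ↔ ¬Z)) → (W ↔ Z)), ¬(¬(W ↔ Z) → ¬(¬X → (V ↔ ¬Z))).
¬(¬(W ↔ Z) → ¬(¬X → (V ↔ ¬Z))): α-rule — add ¬(W ↔ Z), ¬¬(¬X → (V ↔ ¬Z)).
((¬X → (V ↔ ¬Z)) → (W ↔ Z)): β-rule — branch into ¬(¬X → (V ↔ ¬Z))  //  (W ↔ Z).
  branch 1 (add ¬(¬X → (V ↔ ¬Z))):
    ¬(¬X → (V ↔ ¬Z)): α-rule — add ¬X, ¬(V ↔ ¬Z).
    ¬(W ↔ Z): β-rule — branch into W, ¬Z  //  ¬W, Z.
      branch 1.1 (add W, ¬Z):
        ¬¬(¬X → (V ↔ ¬Z)): β-rule — branch into ¬¬X  //  (V ↔ ¬Z).
          branch 1.1.1 (add ¬¬X):
            × closes — contains both X and ¬X.
          branch 1.1.2 (add (V ↔ ¬Z)):
            ¬(V ↔ ¬Z): β-rule — branch into V, ¬¬Z  //  ¬V, ¬Z.
              branch 1.1.2.1 (add V, ¬¬Z):
                × closes — contains both Z and ¬Z.
              branch 1.1.2.2 (add ¬V, ¬Z):
                (V ↔ ¬Z): β-rule — branch into V, ¬Z  //  ¬V, ¬¬Z.
                  branch 1.1.2.2.1 (add V, ¬Z):
                    × closes — contains both V and ¬V.
                  branch 1.1.2.2.2 (add ¬V, ¬¬Z):
                    × closes — contains both Z and ¬Z.
      branch 1.2 (add ¬W, Z):
        ¬¬(¬X → (V ↔ ¬Z)): β-rule — branch into ¬¬X  //  (V ↔ ¬Z).
          branch 1.2.1 (add ¬¬X):
            × closes — contains both X and ¬X.
          branch 1.2.2 (add (V ↔ ¬Z)):
            ¬(V ↔ ¬Z): β-rule — branch into V, ¬¬Z  //  ¬V, ¬Z.
              branch 1.2.2.1 (add V, ¬¬Z):
                (V ↔ ¬Z): β-rule — branch into V, ¬Z  //  ¬V, ¬¬Z.
                  branch 1.2.2.1.1 (add V, ¬Z):
                    × closes — contains both Z and ¬Z.
                  branch 1.2.2.1.2 (add ¬V, ¬¬Z):
                    × closes — contains both V and ¬V.
              branch 1.2.2.2 (add ¬V, ¬Z):
                × closes — contains both Z and ¬Z.
  branch 2 (add (W ↔ Z)):
    ¬(W ↔ Z): β-rule — branch into W, ¬Z  //  ¬W, Z.
      branch 2.1 (add W, ¬Z):
        ¬¬(¬X → (V ↔ ¬Z)): β-rule — branch into ¬¬X  //  (V ↔ ¬Z).
          branch 2.1.1 (add ¬¬X):
            (W ↔ Z): β-rule — branch into W, Z  //  ¬W, ¬Z.
              branch 2.1.1.1 (add W, Z):
                × closes — contains both Z and ¬Z.
              branch 2.1.1.2 (add ¬W, ¬Z):
                × closes — contains both W and ¬W.
          branch 2.1.2 (add (V ↔ ¬Z)):
            (W ↔ Z): β-rule — branch into W, Z  //  ¬W, ¬Z.
              branch 2.1.2.1 (add W, Z):
                × closes — contains both Z and ¬Z.
              branch 2.1.2.2 (add ¬W, ¬Z):
                × closes — contains both W and ¬W.
      branch 2.2 (add ¬W, Z):
        ¬¬(¬X → (V ↔ ¬Z)): β-rule — branch into ¬¬X  //  (V ↔ ¬Z).
          branch 2.2.1 (add ¬¬X):
            (W ↔ Z): β-rule — branch into W, Z  //  ¬W, ¬Z.
              branch 2.2.1.1 (add W, Z):
                × closes — contains both W and ¬W.
              branch 2.2.1.2 (add ¬W, ¬Z):
                × closes — contains both Z and ¬Z.
          branch 2.2.2 (add (V ↔ ¬Z)):
            (W ↔ Z): β-rule — branch into W, Z  //  ¬W, ¬Z.
              branch 2.2.2.1 (add W, Z):
                × closes — contains both W and ¬W.
              branch 2.2.2.2 (add ¬W, ¬Z):
                × closes — contains both Z and ¬Z.
All 16 branches close.
Every branch closed, so the negation is unsatisfiable and the formula is valid.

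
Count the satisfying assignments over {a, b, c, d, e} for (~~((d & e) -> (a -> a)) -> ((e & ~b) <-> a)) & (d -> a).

10

Initial set: {((~~((d & e) -> (a -> a)) -> ((e & ~b) <-> a)) & (d -> a))}.
((~~((d & e) -> (a -> a)) -> ((e & ~b) <-> a)) & (d -> a)): α-rule — add (~~((d & e) -> (a -> a)) -> ((e & ~b) <-> a)), (d -> a).
(~~((d & e) -> (a -> a)) -> ((e & ~b) <-> a)): β-rule — branch into ~~~((d & e) -> (a -> a))  //  ((e & ~b) <-> a).
  branch 1 (add ~~~((d & e) -> (a -> a))):
    ~~~((d & e) -> (a -> a)): drop double negation, giving ~((d & e) -> (a -> a)).
    ~((d & e) -> (a -> a)): α-rule — add (d & e), ~(a -> a).
    (d & e): α-rule — add d, e.
    ~(a -> a): α-rule — add a, ~a.
    × closes — contains both a and ~a.
  branch 2 (add ((e & ~b) <-> a)):
    (d -> a): β-rule — branch into ~d  //  a.
      branch 2.1 (add ~d):
        ((e & ~b) <-> a): β-rule — branch into (e & ~b), a  //  ~(e & ~b), ~a.
          branch 2.1.1 (add (e & ~b), a):
            (e & ~b): α-rule — add e, ~b.
            ○ open, literals {a=true, b=false, d=false, e=true}.
          branch 2.1.2 (add ~(e & ~b), ~a):
            ~(e & ~b): β-rule — branch into ~e  //  ~~b.
              branch 2.1.2.1 (add ~e):
                ○ open, literals {a=false, d=false, e=false}.
              branch 2.1.2.2 (add ~~b):
                ○ open, literals {a=false, b=true, d=false}.
      branch 2.2 (add a):
        ((e & ~b) <-> a): β-rule — branch into (e & ~b), a  //  ~(e & ~b), ~a.
          branch 2.2.1 (add (e & ~b), a):
            (e & ~b): α-rule — add e, ~b.
            ○ open, literals {a=true, b=false, e=true}.
          branch 2.2.2 (add ~(e & ~b), ~a):
            × closes — contains both a and ~a.
2 branches closed, 4 open.
Each open branch fixes some atoms; the unmentioned ones are free. Counting distinct full assignments: branch {a=true, b=false, d=false, e=true} (c) contributes 2 new; branch {a=false, d=false, e=false} (b, c) contributes 4 new; branch {a=false, b=true, d=false} (c, e) contributes 2 new; branch {a=true, b=false, e=true} (c, d) contributes 2 new. Total: 10.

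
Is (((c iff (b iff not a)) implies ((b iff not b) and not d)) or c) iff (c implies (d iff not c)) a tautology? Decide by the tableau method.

Assume the negation and expand:
Initial set: {not ((((c iff (b iff not a)) implies ((b iff not b) and not d)) or c) iff (c implies (d iff not c)))}.
not ((((c iff (b iff not a)) implies ((b iff not b) and not d)) or c) iff (c implies (d iff not c))): β-rule — branch into (((c iff (b iff not a)) implies ((b iff not b) and not d)) or c), not (c implies (d iff not c))  //  not (((c iff (b iff not a)) implies ((b iff not b) and not d)) or c), (c implies (d iff not c)).
  branch 1 (add (((c iff (b iff not a)) implies ((b iff not b) and not d)) or c), not (c implies (d iff not c))):
    not (c implies (d iff not c)): α-rule — add c, not (d iff not c).
    (((c iff (b iff not a)) implies ((b iff not b) and not d)) or c): β-rule — branch into ((c iff (b iff not a)) implies ((b iff not b) and not d))  //  c.
      branch 1.1 (add ((c iff (b iff not a)) implies ((b iff not b) and not d))):
        not (d iff not c): β-rule — branch into d, not not c  //  not d, not c.
          branch 1.1.1 (add d, not not c):
            ((c iff (b iff not a)) implies ((b iff not b) and not d)): β-rule — branch into not (c iff (b iff not a))  //  ((b iff not b) and not d).
              branch 1.1.1.1 (add not (c iff (b iff not a))):
                not (c iff (b iff not a)): β-rule — branch into c, not (b iff not a)  //  not c, (b iff not a).
                  branch 1.1.1.1.1 (add c, not (b iff not a)):
                    not (b iff not a): β-rule — branch into b, not not a  //  not b, not a.
                      branch 1.1.1.1.1.1 (add b, not not a):
                        ○ open, literals {a=T, b=T, c=T, d=T}.
                      branch 1.1.1.1.1.2 (add not b, not a):
                        ○ open, literals {a=F, b=F, c=T, d=T}.
                  branch 1.1.1.1.2 (add not c, (b iff not a)):
                    × closes — contains both c and not c.
              branch 1.1.1.2 (add ((b iff not b) and not d)):
                ((b iff not b) and not d): α-rule — add (b iff not b), not d.
                × closes — contains both d and not d.
          branch 1.1.2 (add not d, not c):
            × closes — contains both c and not c.
      branch 1.2 (add c):
        not (d iff not c): β-rule — branch into d, not not c  //  not d, not c.
          branch 1.2.1 (add d, not not c):
            ○ open, literals {c=T, d=T}.
          branch 1.2.2 (add not d, not c):
            × closes — contains both c and not c.
  branch 2 (add not (((c iff (b iff not a)) implies ((b iff not b) and not d)) or c), (c implies (d iff not c))):
    not (((c iff (b iff not a)) implies ((b iff not b) and not d)) or c): α-rule — add not ((c iff (b iff not a)) implies ((b iff not b) and not d)), not c.
    not ((c iff (b iff not a)) implies ((b iff not b) and not d)): α-rule — add (c iff (b iff not a)), not ((b iff not b) and not d).
    (c implies (d iff not c)): β-rule — branch into not c  //  (d iff not c).
      branch 2.1 (add not c):
        (c iff (b iff not a)): β-rule — branch into c, (b iff not a)  //  not c, not (b iff not a).
          branch 2.1.1 (add c, (b iff not a)):
            × closes — contains both c and not c.
          branch 2.1.2 (add not c, not (b iff not a)):
            not ((b iff not b) and not d): β-rule — branch into not (b iff not b)  //  not not d.
              branch 2.1.2.1 (add not (b iff not b)):
                not (b iff not a): β-rule — branch into b, not not a  //  not b, not a.
                  branch 2.1.2.1.1 (add b, not not a):
                    not (b iff not b): β-rule — branch into b, not not b  //  not b, not b.
                      branch 2.1.2.1.1.1 (add b, not not b):
                        ○ open, literals {a=T, b=T, c=F}.
                      branch 2.1.2.1.1.2 (add not b, not b):
                        × closes — contains both b and not b.
                  branch 2.1.2.1.2 (add not b, not a):
                    not (b iff not b): β-rule — branch into b, not not b  //  not b, not b.
                      branch 2.1.2.1.2.1 (add b, not not b):
                        × closes — contains both b and not b.
                      branch 2.1.2.1.2.2 (add not b, not b):
                        ○ open, literals {a=F, b=F, c=F}.
              branch 2.1.2.2 (add not not d):
                not (b iff not a): β-rule — branch into b, not not a  //  not b, not a.
                  branch 2.1.2.2.1 (add b, not not a):
                    ○ open, literals {a=T, b=T, c=F, d=T}.
                  branch 2.1.2.2.2 (add not b, not a):
                    ○ open, literals {a=F, b=F, c=F, d=T}.
      branch 2.2 (add (d iff not c)):
        (c iff (b iff not a)): β-rule — branch into c, (b iff not a)  //  not c, not (b iff not a).
          branch 2.2.1 (add c, (b iff not a)):
            × closes — contains both c and not c.
          branch 2.2.2 (add not c, not (b iff not a)):
            not ((b iff not b) and not d): β-rule — branch into not (b iff not b)  //  not not d.
              branch 2.2.2.1 (add not (b iff not b)):
                (d iff not c): β-rule — branch into d, not c  //  not d, not not c.
                  branch 2.2.2.1.1 (add d, not c):
                    not (b iff not a): β-rule — branch into b, not not a  //  not b, not a.
                      branch 2.2.2.1.1.1 (add b, not not a):
                        not (b iff not b): β-rule — branch into b, not not b  //  not b, not b.
                          branch 2.2.2.1.1.1.1 (add b, not not b):
                            ○ open, literals {a=T, b=T, c=F, d=T}.
                          branch 2.2.2.1.1.1.2 (add not b, not b):
                            × closes — contains both b and not b.
                      branch 2.2.2.1.1.2 (add not b, not a):
                        not (b iff not b): β-rule — branch into b, not not b  //  not b, not b.
                          branch 2.2.2.1.1.2.1 (add b, not not b):
                            × closes — contains both b and not b.
                          branch 2.2.2.1.1.2.2 (add not b, not b):
                            ○ open, literals {a=F, b=F, c=F, d=T}.
                  branch 2.2.2.1.2 (add not d, not not c):
                    × closes — contains both c and not c.
              branch 2.2.2.2 (add not not d):
                (d iff not c): β-rule — branch into d, not c  //  not d, not not c.
                  branch 2.2.2.2.1 (add d, not c):
                    not (b iff not a): β-rule — branch into b, not not a  //  not b, not a.
                      branch 2.2.2.2.1.1 (add b, not not a):
                        ○ open, literals {a=T, b=T, c=F, d=T}.
                      branch 2.2.2.2.1.2 (add not b, not a):
                        ○ open, literals {a=F, b=F, c=F, d=T}.
                  branch 2.2.2.2.2 (add not d, not not c):
                    × closes — contains both d and not d.
12 branches closed, 11 open.
An open branch gives a countermodel: a=T, b=T, c=T, d=T (unmentioned atoms arbitrary); under it the original formula is false.

Not valid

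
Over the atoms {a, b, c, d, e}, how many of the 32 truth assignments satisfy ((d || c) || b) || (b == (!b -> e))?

Initial set: {T (((d || c) || b) || (b == (!b -> e)))}.
T (((d || c) || b) || (b == (!b -> e))): β-rule — branch into T ((d || c) || b)  //  T (b == (!b -> e)).
  branch 1 (add T ((d || c) || b)):
    T ((d || c) || b): β-rule — branch into T (d || c)  //  T b.
      branch 1.1 (add T (d || c)):
        T (d || c): β-rule — branch into T d  //  T c.
          branch 1.1.1 (add T d):
            ○ open, literals {d=T}.
          branch 1.1.2 (add T c):
            ○ open, literals {c=T}.
      branch 1.2 (add T b):
        ○ open, literals {b=T}.
  branch 2 (add T (b == (!b -> e))):
    T (b == (!b -> e)): β-rule — branch into T b, T (!b -> e)  //  F b, F (!b -> e).
      branch 2.1 (add T b, T (!b -> e)):
        T (!b -> e): β-rule — branch into F !b  //  T e.
          branch 2.1.1 (add F !b):
            ○ open, literals {b=T}.
          branch 2.1.2 (add T e):
            ○ open, literals {b=T, e=T}.
      branch 2.2 (add F b, F (!b -> e)):
        F (!b -> e): α-rule — add T !b, F e.
        ○ open, literals {b=F, e=F}.
0 branches closed, 6 open.
Each open branch fixes some atoms; the unmentioned ones are free. Counting distinct full assignments: branch {d=T} (a, b, c, e) contributes 16 new; branch {c=T} (a, b, d, e) contributes 8 new; branch {b=T} (a, c, d, e) contributes 4 new; branch {b=T} (a, c, d, e) contributes 0 new; branch {b=T, e=T} (a, c, d) contributes 0 new; branch {b=F, e=F} (a, c, d) contributes 2 new. Total: 30.

30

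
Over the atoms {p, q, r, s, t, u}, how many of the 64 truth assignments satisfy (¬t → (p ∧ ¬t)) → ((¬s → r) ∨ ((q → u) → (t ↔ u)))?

60

Initial set: {((¬t → (p ∧ ¬t)) → ((¬s → r) ∨ ((q → u) → (t ↔ u))))}.
((¬t → (p ∧ ¬t)) → ((¬s → r) ∨ ((q → u) → (t ↔ u)))): β-rule — branch into ¬(¬t → (p ∧ ¬t))  //  ((¬s → r) ∨ ((q → u) → (t ↔ u))).
  branch 1 (add ¬(¬t → (p ∧ ¬t))):
    ¬(¬t → (p ∧ ¬t)): α-rule — add ¬t, ¬(p ∧ ¬t).
    ¬(p ∧ ¬t): β-rule — branch into ¬p  //  ¬¬t.
      branch 1.1 (add ¬p):
        ○ open, literals {p=0, t=0}.
      branch 1.2 (add ¬¬t):
        × closes — contains both t and ¬t.
  branch 2 (add ((¬s → r) ∨ ((q → u) → (t ↔ u)))):
    ((¬s → r) ∨ ((q → u) → (t ↔ u))): β-rule — branch into (¬s → r)  //  ((q → u) → (t ↔ u)).
      branch 2.1 (add (¬s → r)):
        (¬s → r): β-rule — branch into ¬¬s  //  r.
          branch 2.1.1 (add ¬¬s):
            ○ open, literals {s=1}.
          branch 2.1.2 (add r):
            ○ open, literals {r=1}.
      branch 2.2 (add ((q → u) → (t ↔ u))):
        ((q → u) → (t ↔ u)): β-rule — branch into ¬(q → u)  //  (t ↔ u).
          branch 2.2.1 (add ¬(q → u)):
            ¬(q → u): α-rule — add q, ¬u.
            ○ open, literals {q=1, u=0}.
          branch 2.2.2 (add (t ↔ u)):
            (t ↔ u): β-rule — branch into t, u  //  ¬t, ¬u.
              branch 2.2.2.1 (add t, u):
                ○ open, literals {t=1, u=1}.
              branch 2.2.2.2 (add ¬t, ¬u):
                ○ open, literals {t=0, u=0}.
1 branch closed, 6 open.
Each open branch fixes some atoms; the unmentioned ones are free. Counting distinct full assignments: branch {p=0, t=0} (q, r, s, u) contributes 16 new; branch {s=1} (p, q, r, t, u) contributes 24 new; branch {r=1} (p, q, s, t, u) contributes 12 new; branch {q=1, u=0} (p, r, s, t) contributes 3 new; branch {t=1, u=1} (p, q, r, s) contributes 4 new; branch {t=0, u=0} (p, q, r, s) contributes 1 new. Total: 60.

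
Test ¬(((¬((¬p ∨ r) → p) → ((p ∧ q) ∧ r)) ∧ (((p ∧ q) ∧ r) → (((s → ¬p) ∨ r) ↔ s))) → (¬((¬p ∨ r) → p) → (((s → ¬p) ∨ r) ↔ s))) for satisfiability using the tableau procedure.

Initial set: {¬(((¬((¬p ∨ r) → p) → ((p ∧ q) ∧ r)) ∧ (((p ∧ q) ∧ r) → (((s → ¬p) ∨ r) ↔ s))) → (¬((¬p ∨ r) → p) → (((s → ¬p) ∨ r) ↔ s)))}.
¬(((¬((¬p ∨ r) → p) → ((p ∧ q) ∧ r)) ∧ (((p ∧ q) ∧ r) → (((s → ¬p) ∨ r) ↔ s))) → (¬((¬p ∨ r) → p) → (((s → ¬p) ∨ r) ↔ s))): α-rule — add ((¬((¬p ∨ r) → p) → ((p ∧ q) ∧ r)) ∧ (((p ∧ q) ∧ r) → (((s → ¬p) ∨ r) ↔ s))), ¬(¬((¬p ∨ r) → p) → (((s → ¬p) ∨ r) ↔ s)).
((¬((¬p ∨ r) → p) → ((p ∧ q) ∧ r)) ∧ (((p ∧ q) ∧ r) → (((s → ¬p) ∨ r) ↔ s))): α-rule — add (¬((¬p ∨ r) → p) → ((p ∧ q) ∧ r)), (((p ∧ q) ∧ r) → (((s → ¬p) ∨ r) ↔ s)).
¬(¬((¬p ∨ r) → p) → (((s → ¬p) ∨ r) ↔ s)): α-rule — add ¬((¬p ∨ r) → p), ¬(((s → ¬p) ∨ r) ↔ s).
¬((¬p ∨ r) → p): α-rule — add (¬p ∨ r), ¬p.
(¬((¬p ∨ r) → p) → ((p ∧ q) ∧ r)): β-rule — branch into ¬¬((¬p ∨ r) → p)  //  ((p ∧ q) ∧ r).
  branch 1 (add ¬¬((¬p ∨ r) → p)):
    (((p ∧ q) ∧ r) → (((s → ¬p) ∨ r) ↔ s)): β-rule — branch into ¬((p ∧ q) ∧ r)  //  (((s → ¬p) ∨ r) ↔ s).
      branch 1.1 (add ¬((p ∧ q) ∧ r)):
        ¬(((s → ¬p) ∨ r) ↔ s): β-rule — branch into ((s → ¬p) ∨ r), ¬s  //  ¬((s → ¬p) ∨ r), s.
          branch 1.1.1 (add ((s → ¬p) ∨ r), ¬s):
            (¬p ∨ r): β-rule — branch into ¬p  //  r.
              branch 1.1.1.1 (add ¬p):
                ¬¬((¬p ∨ r) → p): β-rule — branch into ¬(¬p ∨ r)  //  p.
                  branch 1.1.1.1.1 (add ¬(¬p ∨ r)):
                    ¬(¬p ∨ r): α-rule — add ¬¬p, ¬r.
                    × closes — contains both p and ¬p.
                  branch 1.1.1.1.2 (add p):
                    × closes — contains both p and ¬p.
              branch 1.1.1.2 (add r):
                ¬¬((¬p ∨ r) → p): β-rule — branch into ¬(¬p ∨ r)  //  p.
                  branch 1.1.1.2.1 (add ¬(¬p ∨ r)):
                    ¬(¬p ∨ r): α-rule — add ¬¬p, ¬r.
                    × closes — contains both p and ¬p.
                  branch 1.1.1.2.2 (add p):
                    × closes — contains both p and ¬p.
          branch 1.1.2 (add ¬((s → ¬p) ∨ r), s):
            ¬((s → ¬p) ∨ r): α-rule — add ¬(s → ¬p), ¬r.
            ¬(s → ¬p): α-rule — add s, ¬¬p.
            × closes — contains both p and ¬p.
      branch 1.2 (add (((s → ¬p) ∨ r) ↔ s)):
        ¬(((s → ¬p) ∨ r) ↔ s): β-rule — branch into ((s → ¬p) ∨ r), ¬s  //  ¬((s → ¬p) ∨ r), s.
          branch 1.2.1 (add ((s → ¬p) ∨ r), ¬s):
            (¬p ∨ r): β-rule — branch into ¬p  //  r.
              branch 1.2.1.1 (add ¬p):
                ¬¬((¬p ∨ r) → p): β-rule — branch into ¬(¬p ∨ r)  //  p.
                  branch 1.2.1.1.1 (add ¬(¬p ∨ r)):
                    ¬(¬p ∨ r): α-rule — add ¬¬p, ¬r.
                    × closes — contains both p and ¬p.
                  branch 1.2.1.1.2 (add p):
                    × closes — contains both p and ¬p.
              branch 1.2.1.2 (add r):
                ¬¬((¬p ∨ r) → p): β-rule — branch into ¬(¬p ∨ r)  //  p.
                  branch 1.2.1.2.1 (add ¬(¬p ∨ r)):
                    ¬(¬p ∨ r): α-rule — add ¬¬p, ¬r.
                    × closes — contains both p and ¬p.
                  branch 1.2.1.2.2 (add p):
                    × closes — contains both p and ¬p.
          branch 1.2.2 (add ¬((s → ¬p) ∨ r), s):
            ¬((s → ¬p) ∨ r): α-rule — add ¬(s → ¬p), ¬r.
            ¬(s → ¬p): α-rule — add s, ¬¬p.
            × closes — contains both p and ¬p.
  branch 2 (add ((p ∧ q) ∧ r)):
    ((p ∧ q) ∧ r): α-rule — add (p ∧ q), r.
    (p ∧ q): α-rule — add p, q.
    × closes — contains both p and ¬p.
All 11 branches close.
Every branch closed; the formula is unsatisfiable.

Unsatisfiable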